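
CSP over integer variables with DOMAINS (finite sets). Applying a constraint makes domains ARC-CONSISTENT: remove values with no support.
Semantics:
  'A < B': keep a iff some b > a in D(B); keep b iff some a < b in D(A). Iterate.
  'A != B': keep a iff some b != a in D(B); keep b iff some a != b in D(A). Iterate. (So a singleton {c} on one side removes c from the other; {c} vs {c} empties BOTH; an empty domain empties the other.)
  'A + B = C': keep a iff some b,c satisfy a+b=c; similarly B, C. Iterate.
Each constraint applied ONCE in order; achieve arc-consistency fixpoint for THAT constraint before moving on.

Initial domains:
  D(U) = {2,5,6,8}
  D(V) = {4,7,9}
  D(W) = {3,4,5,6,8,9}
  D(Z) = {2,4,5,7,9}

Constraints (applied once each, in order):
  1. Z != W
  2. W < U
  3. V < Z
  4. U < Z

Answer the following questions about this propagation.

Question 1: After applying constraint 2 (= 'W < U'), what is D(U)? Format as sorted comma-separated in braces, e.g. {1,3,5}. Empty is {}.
Answer: {5,6,8}

Derivation:
Constraint 1 (Z != W) on D(Z)={2,4,5,7,9} D(W)={3,4,5,6,8,9}: no change
Constraint 2 (W < U) on D(W)={3,4,5,6,8,9} D(U)={2,5,6,8}: W {3,4,5,6,8,9}->{3,4,5,6}; U {2,5,6,8}->{5,6,8}
So after constraint 2: D(U) = {5,6,8}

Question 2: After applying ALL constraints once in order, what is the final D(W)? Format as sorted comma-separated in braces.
Constraint 1 (Z != W) on D(Z)={2,4,5,7,9} D(W)={3,4,5,6,8,9}: no change
Constraint 2 (W < U) on D(W)={3,4,5,6,8,9} D(U)={2,5,6,8}: W {3,4,5,6,8,9}->{3,4,5,6}; U {2,5,6,8}->{5,6,8}
Constraint 3 (V < Z) on D(V)={4,7,9} D(Z)={2,4,5,7,9}: V {4,7,9}->{4,7}; Z {2,4,5,7,9}->{5,7,9}
Constraint 4 (U < Z) on D(U)={5,6,8} D(Z)={5,7,9}: Z {5,7,9}->{7,9}
So after all 4 constraints: D(W) = {3,4,5,6}

Answer: {3,4,5,6}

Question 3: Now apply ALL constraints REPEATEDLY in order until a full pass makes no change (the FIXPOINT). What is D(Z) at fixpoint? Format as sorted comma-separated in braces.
Answer: {7,9}

Derivation:
pass 0 (initial): D(Z)={2,4,5,7,9}
pass 1: U {2,5,6,8}->{5,6,8}; V {4,7,9}->{4,7}; W {3,4,5,6,8,9}->{3,4,5,6}; Z {2,4,5,7,9}->{7,9}
pass 2: no change
Fixpoint after 2 passes: D(Z) = {7,9}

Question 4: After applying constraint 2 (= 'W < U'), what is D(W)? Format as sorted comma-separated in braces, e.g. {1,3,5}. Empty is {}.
Answer: {3,4,5,6}

Derivation:
Constraint 1 (Z != W) on D(Z)={2,4,5,7,9} D(W)={3,4,5,6,8,9}: no change
Constraint 2 (W < U) on D(W)={3,4,5,6,8,9} D(U)={2,5,6,8}: W {3,4,5,6,8,9}->{3,4,5,6}; U {2,5,6,8}->{5,6,8}
So after constraint 2: D(W) = {3,4,5,6}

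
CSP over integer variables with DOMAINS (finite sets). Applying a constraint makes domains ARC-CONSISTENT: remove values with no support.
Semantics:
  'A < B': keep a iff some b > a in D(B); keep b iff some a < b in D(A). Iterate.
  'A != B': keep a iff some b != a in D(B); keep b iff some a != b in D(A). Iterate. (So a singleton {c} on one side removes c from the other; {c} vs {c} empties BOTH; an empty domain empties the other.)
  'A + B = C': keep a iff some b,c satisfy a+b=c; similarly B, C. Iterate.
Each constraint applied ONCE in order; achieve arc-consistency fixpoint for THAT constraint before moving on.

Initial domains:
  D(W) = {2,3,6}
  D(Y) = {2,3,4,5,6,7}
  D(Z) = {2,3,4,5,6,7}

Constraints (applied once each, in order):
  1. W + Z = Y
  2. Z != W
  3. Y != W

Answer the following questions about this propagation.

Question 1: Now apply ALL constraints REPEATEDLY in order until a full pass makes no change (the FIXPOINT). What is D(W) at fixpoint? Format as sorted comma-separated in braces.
Answer: {2,3}

Derivation:
pass 0 (initial): D(W)={2,3,6}
pass 1: W {2,3,6}->{2,3}; Y {2,3,4,5,6,7}->{4,5,6,7}; Z {2,3,4,5,6,7}->{2,3,4,5}
pass 2: no change
Fixpoint after 2 passes: D(W) = {2,3}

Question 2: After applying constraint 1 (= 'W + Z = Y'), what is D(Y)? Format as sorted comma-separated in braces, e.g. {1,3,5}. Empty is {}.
Constraint 1 (W + Z = Y) on D(W)={2,3,6} D(Z)={2,3,4,5,6,7} D(Y)={2,3,4,5,6,7}: W {2,3,6}->{2,3}; Z {2,3,4,5,6,7}->{2,3,4,5}; Y {2,3,4,5,6,7}->{4,5,6,7}
So after constraint 1: D(Y) = {4,5,6,7}

Answer: {4,5,6,7}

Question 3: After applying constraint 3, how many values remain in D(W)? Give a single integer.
Constraint 1 (W + Z = Y) on D(W)={2,3,6} D(Z)={2,3,4,5,6,7} D(Y)={2,3,4,5,6,7}: W {2,3,6}->{2,3}; Z {2,3,4,5,6,7}->{2,3,4,5}; Y {2,3,4,5,6,7}->{4,5,6,7}
Constraint 2 (Z != W) on D(Z)={2,3,4,5} D(W)={2,3}: no change
Constraint 3 (Y != W) on D(Y)={4,5,6,7} D(W)={2,3}: no change
So after constraint 3: D(W)={2,3}, size = 2

Answer: 2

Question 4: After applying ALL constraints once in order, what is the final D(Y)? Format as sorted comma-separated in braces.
Constraint 1 (W + Z = Y) on D(W)={2,3,6} D(Z)={2,3,4,5,6,7} D(Y)={2,3,4,5,6,7}: W {2,3,6}->{2,3}; Z {2,3,4,5,6,7}->{2,3,4,5}; Y {2,3,4,5,6,7}->{4,5,6,7}
Constraint 2 (Z != W) on D(Z)={2,3,4,5} D(W)={2,3}: no change
Constraint 3 (Y != W) on D(Y)={4,5,6,7} D(W)={2,3}: no change
So after all 3 constraints: D(Y) = {4,5,6,7}

Answer: {4,5,6,7}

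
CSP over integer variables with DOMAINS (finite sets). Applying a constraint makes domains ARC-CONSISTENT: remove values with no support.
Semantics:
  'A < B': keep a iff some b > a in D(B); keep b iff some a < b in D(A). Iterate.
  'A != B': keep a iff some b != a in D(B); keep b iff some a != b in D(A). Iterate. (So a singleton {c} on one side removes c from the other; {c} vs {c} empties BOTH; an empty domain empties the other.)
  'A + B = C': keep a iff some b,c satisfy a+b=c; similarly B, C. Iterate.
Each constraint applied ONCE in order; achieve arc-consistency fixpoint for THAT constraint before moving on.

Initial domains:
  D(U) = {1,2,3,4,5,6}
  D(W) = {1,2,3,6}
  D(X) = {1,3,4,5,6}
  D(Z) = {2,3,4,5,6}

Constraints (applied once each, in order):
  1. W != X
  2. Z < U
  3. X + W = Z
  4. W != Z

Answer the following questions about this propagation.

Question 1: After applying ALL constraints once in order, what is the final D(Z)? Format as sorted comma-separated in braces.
Constraint 1 (W != X) on D(W)={1,2,3,6} D(X)={1,3,4,5,6}: no change
Constraint 2 (Z < U) on D(Z)={2,3,4,5,6} D(U)={1,2,3,4,5,6}: Z {2,3,4,5,6}->{2,3,4,5}; U {1,2,3,4,5,6}->{3,4,5,6}
Constraint 3 (X + W = Z) on D(X)={1,3,4,5,6} D(W)={1,2,3,6} D(Z)={2,3,4,5}: X {1,3,4,5,6}->{1,3,4}; W {1,2,3,6}->{1,2,3}
Constraint 4 (W != Z) on D(W)={1,2,3} D(Z)={2,3,4,5}: no change
So after all 4 constraints: D(Z) = {2,3,4,5}

Answer: {2,3,4,5}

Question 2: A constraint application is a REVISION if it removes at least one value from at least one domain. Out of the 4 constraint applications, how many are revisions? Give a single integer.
Constraint 1 (W != X) on D(W)={1,2,3,6} D(X)={1,3,4,5,6}: no change => not a revision
Constraint 2 (Z < U) on D(Z)={2,3,4,5,6} D(U)={1,2,3,4,5,6}: Z {2,3,4,5,6}->{2,3,4,5}; U {1,2,3,4,5,6}->{3,4,5,6} => REVISION
Constraint 3 (X + W = Z) on D(X)={1,3,4,5,6} D(W)={1,2,3,6} D(Z)={2,3,4,5}: X {1,3,4,5,6}->{1,3,4}; W {1,2,3,6}->{1,2,3} => REVISION
Constraint 4 (W != Z) on D(W)={1,2,3} D(Z)={2,3,4,5}: no change => not a revision
Total revisions = 2

Answer: 2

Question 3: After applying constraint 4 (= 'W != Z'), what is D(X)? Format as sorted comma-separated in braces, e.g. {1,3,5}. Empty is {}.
Constraint 1 (W != X) on D(W)={1,2,3,6} D(X)={1,3,4,5,6}: no change
Constraint 2 (Z < U) on D(Z)={2,3,4,5,6} D(U)={1,2,3,4,5,6}: Z {2,3,4,5,6}->{2,3,4,5}; U {1,2,3,4,5,6}->{3,4,5,6}
Constraint 3 (X + W = Z) on D(X)={1,3,4,5,6} D(W)={1,2,3,6} D(Z)={2,3,4,5}: X {1,3,4,5,6}->{1,3,4}; W {1,2,3,6}->{1,2,3}
Constraint 4 (W != Z) on D(W)={1,2,3} D(Z)={2,3,4,5}: no change
So after constraint 4: D(X) = {1,3,4}

Answer: {1,3,4}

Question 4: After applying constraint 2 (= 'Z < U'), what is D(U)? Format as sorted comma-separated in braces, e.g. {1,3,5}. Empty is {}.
Constraint 1 (W != X) on D(W)={1,2,3,6} D(X)={1,3,4,5,6}: no change
Constraint 2 (Z < U) on D(Z)={2,3,4,5,6} D(U)={1,2,3,4,5,6}: Z {2,3,4,5,6}->{2,3,4,5}; U {1,2,3,4,5,6}->{3,4,5,6}
So after constraint 2: D(U) = {3,4,5,6}

Answer: {3,4,5,6}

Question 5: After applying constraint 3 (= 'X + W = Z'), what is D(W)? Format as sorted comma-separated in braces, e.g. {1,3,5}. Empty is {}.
Answer: {1,2,3}

Derivation:
Constraint 1 (W != X) on D(W)={1,2,3,6} D(X)={1,3,4,5,6}: no change
Constraint 2 (Z < U) on D(Z)={2,3,4,5,6} D(U)={1,2,3,4,5,6}: Z {2,3,4,5,6}->{2,3,4,5}; U {1,2,3,4,5,6}->{3,4,5,6}
Constraint 3 (X + W = Z) on D(X)={1,3,4,5,6} D(W)={1,2,3,6} D(Z)={2,3,4,5}: X {1,3,4,5,6}->{1,3,4}; W {1,2,3,6}->{1,2,3}
So after constraint 3: D(W) = {1,2,3}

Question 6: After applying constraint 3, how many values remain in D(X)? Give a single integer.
Answer: 3

Derivation:
Constraint 1 (W != X) on D(W)={1,2,3,6} D(X)={1,3,4,5,6}: no change
Constraint 2 (Z < U) on D(Z)={2,3,4,5,6} D(U)={1,2,3,4,5,6}: Z {2,3,4,5,6}->{2,3,4,5}; U {1,2,3,4,5,6}->{3,4,5,6}
Constraint 3 (X + W = Z) on D(X)={1,3,4,5,6} D(W)={1,2,3,6} D(Z)={2,3,4,5}: X {1,3,4,5,6}->{1,3,4}; W {1,2,3,6}->{1,2,3}
So after constraint 3: D(X)={1,3,4}, size = 3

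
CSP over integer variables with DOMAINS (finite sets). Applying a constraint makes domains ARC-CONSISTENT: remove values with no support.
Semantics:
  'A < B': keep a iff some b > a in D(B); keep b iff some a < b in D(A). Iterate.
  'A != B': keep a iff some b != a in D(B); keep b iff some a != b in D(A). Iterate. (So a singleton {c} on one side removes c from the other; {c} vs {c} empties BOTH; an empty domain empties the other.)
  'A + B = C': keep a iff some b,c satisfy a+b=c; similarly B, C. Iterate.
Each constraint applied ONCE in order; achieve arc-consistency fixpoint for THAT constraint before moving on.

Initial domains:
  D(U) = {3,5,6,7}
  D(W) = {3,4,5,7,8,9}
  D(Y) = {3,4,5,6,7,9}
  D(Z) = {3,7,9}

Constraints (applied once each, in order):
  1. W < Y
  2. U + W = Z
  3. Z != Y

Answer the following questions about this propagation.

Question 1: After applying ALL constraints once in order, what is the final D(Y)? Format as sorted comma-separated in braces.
Answer: {4,5,6,7,9}

Derivation:
Constraint 1 (W < Y) on D(W)={3,4,5,7,8,9} D(Y)={3,4,5,6,7,9}: W {3,4,5,7,8,9}->{3,4,5,7,8}; Y {3,4,5,6,7,9}->{4,5,6,7,9}
Constraint 2 (U + W = Z) on D(U)={3,5,6,7} D(W)={3,4,5,7,8} D(Z)={3,7,9}: U {3,5,6,7}->{3,5,6}; W {3,4,5,7,8}->{3,4}; Z {3,7,9}->{7,9}
Constraint 3 (Z != Y) on D(Z)={7,9} D(Y)={4,5,6,7,9}: no change
So after all 3 constraints: D(Y) = {4,5,6,7,9}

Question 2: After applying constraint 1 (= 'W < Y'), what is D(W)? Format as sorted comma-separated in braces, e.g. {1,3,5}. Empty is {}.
Answer: {3,4,5,7,8}

Derivation:
Constraint 1 (W < Y) on D(W)={3,4,5,7,8,9} D(Y)={3,4,5,6,7,9}: W {3,4,5,7,8,9}->{3,4,5,7,8}; Y {3,4,5,6,7,9}->{4,5,6,7,9}
So after constraint 1: D(W) = {3,4,5,7,8}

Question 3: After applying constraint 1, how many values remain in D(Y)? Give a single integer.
Answer: 5

Derivation:
Constraint 1 (W < Y) on D(W)={3,4,5,7,8,9} D(Y)={3,4,5,6,7,9}: W {3,4,5,7,8,9}->{3,4,5,7,8}; Y {3,4,5,6,7,9}->{4,5,6,7,9}
So after constraint 1: D(Y)={4,5,6,7,9}, size = 5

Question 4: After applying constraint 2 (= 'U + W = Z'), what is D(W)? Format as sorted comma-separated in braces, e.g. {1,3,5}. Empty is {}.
Answer: {3,4}

Derivation:
Constraint 1 (W < Y) on D(W)={3,4,5,7,8,9} D(Y)={3,4,5,6,7,9}: W {3,4,5,7,8,9}->{3,4,5,7,8}; Y {3,4,5,6,7,9}->{4,5,6,7,9}
Constraint 2 (U + W = Z) on D(U)={3,5,6,7} D(W)={3,4,5,7,8} D(Z)={3,7,9}: U {3,5,6,7}->{3,5,6}; W {3,4,5,7,8}->{3,4}; Z {3,7,9}->{7,9}
So after constraint 2: D(W) = {3,4}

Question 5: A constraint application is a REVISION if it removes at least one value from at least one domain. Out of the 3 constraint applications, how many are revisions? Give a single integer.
Constraint 1 (W < Y) on D(W)={3,4,5,7,8,9} D(Y)={3,4,5,6,7,9}: W {3,4,5,7,8,9}->{3,4,5,7,8}; Y {3,4,5,6,7,9}->{4,5,6,7,9} => REVISION
Constraint 2 (U + W = Z) on D(U)={3,5,6,7} D(W)={3,4,5,7,8} D(Z)={3,7,9}: U {3,5,6,7}->{3,5,6}; W {3,4,5,7,8}->{3,4}; Z {3,7,9}->{7,9} => REVISION
Constraint 3 (Z != Y) on D(Z)={7,9} D(Y)={4,5,6,7,9}: no change => not a revision
Total revisions = 2

Answer: 2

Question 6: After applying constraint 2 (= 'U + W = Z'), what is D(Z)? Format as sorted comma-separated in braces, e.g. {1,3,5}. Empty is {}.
Answer: {7,9}

Derivation:
Constraint 1 (W < Y) on D(W)={3,4,5,7,8,9} D(Y)={3,4,5,6,7,9}: W {3,4,5,7,8,9}->{3,4,5,7,8}; Y {3,4,5,6,7,9}->{4,5,6,7,9}
Constraint 2 (U + W = Z) on D(U)={3,5,6,7} D(W)={3,4,5,7,8} D(Z)={3,7,9}: U {3,5,6,7}->{3,5,6}; W {3,4,5,7,8}->{3,4}; Z {3,7,9}->{7,9}
So after constraint 2: D(Z) = {7,9}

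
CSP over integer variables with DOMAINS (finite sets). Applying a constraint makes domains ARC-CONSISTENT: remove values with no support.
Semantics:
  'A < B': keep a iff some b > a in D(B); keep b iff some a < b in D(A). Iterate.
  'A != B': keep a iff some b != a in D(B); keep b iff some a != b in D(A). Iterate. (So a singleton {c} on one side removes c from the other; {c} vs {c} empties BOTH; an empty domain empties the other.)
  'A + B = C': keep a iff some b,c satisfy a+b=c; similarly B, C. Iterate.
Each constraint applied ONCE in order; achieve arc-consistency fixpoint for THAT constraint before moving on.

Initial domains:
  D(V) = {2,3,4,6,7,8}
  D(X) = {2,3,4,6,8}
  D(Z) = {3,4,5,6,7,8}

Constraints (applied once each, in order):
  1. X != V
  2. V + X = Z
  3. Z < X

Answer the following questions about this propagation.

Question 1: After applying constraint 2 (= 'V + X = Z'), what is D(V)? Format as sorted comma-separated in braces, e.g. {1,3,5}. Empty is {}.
Answer: {2,3,4,6}

Derivation:
Constraint 1 (X != V) on D(X)={2,3,4,6,8} D(V)={2,3,4,6,7,8}: no change
Constraint 2 (V + X = Z) on D(V)={2,3,4,6,7,8} D(X)={2,3,4,6,8} D(Z)={3,4,5,6,7,8}: V {2,3,4,6,7,8}->{2,3,4,6}; X {2,3,4,6,8}->{2,3,4,6}; Z {3,4,5,6,7,8}->{4,5,6,7,8}
So after constraint 2: D(V) = {2,3,4,6}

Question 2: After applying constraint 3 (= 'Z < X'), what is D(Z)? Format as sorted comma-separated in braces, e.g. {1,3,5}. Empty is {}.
Constraint 1 (X != V) on D(X)={2,3,4,6,8} D(V)={2,3,4,6,7,8}: no change
Constraint 2 (V + X = Z) on D(V)={2,3,4,6,7,8} D(X)={2,3,4,6,8} D(Z)={3,4,5,6,7,8}: V {2,3,4,6,7,8}->{2,3,4,6}; X {2,3,4,6,8}->{2,3,4,6}; Z {3,4,5,6,7,8}->{4,5,6,7,8}
Constraint 3 (Z < X) on D(Z)={4,5,6,7,8} D(X)={2,3,4,6}: Z {4,5,6,7,8}->{4,5}; X {2,3,4,6}->{6}
So after constraint 3: D(Z) = {4,5}

Answer: {4,5}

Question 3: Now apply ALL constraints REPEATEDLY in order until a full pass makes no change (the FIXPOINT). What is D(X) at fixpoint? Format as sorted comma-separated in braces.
Answer: {}

Derivation:
pass 0 (initial): D(X)={2,3,4,6,8}
pass 1: V {2,3,4,6,7,8}->{2,3,4,6}; X {2,3,4,6,8}->{6}; Z {3,4,5,6,7,8}->{4,5}
pass 2: V {2,3,4,6}->{}; X {6}->{}; Z {4,5}->{}
pass 3: no change
Fixpoint after 3 passes: D(X) = {}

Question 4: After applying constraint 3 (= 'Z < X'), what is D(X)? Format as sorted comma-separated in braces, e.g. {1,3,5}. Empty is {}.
Constraint 1 (X != V) on D(X)={2,3,4,6,8} D(V)={2,3,4,6,7,8}: no change
Constraint 2 (V + X = Z) on D(V)={2,3,4,6,7,8} D(X)={2,3,4,6,8} D(Z)={3,4,5,6,7,8}: V {2,3,4,6,7,8}->{2,3,4,6}; X {2,3,4,6,8}->{2,3,4,6}; Z {3,4,5,6,7,8}->{4,5,6,7,8}
Constraint 3 (Z < X) on D(Z)={4,5,6,7,8} D(X)={2,3,4,6}: Z {4,5,6,7,8}->{4,5}; X {2,3,4,6}->{6}
So after constraint 3: D(X) = {6}

Answer: {6}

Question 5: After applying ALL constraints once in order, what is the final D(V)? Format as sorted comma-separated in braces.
Answer: {2,3,4,6}

Derivation:
Constraint 1 (X != V) on D(X)={2,3,4,6,8} D(V)={2,3,4,6,7,8}: no change
Constraint 2 (V + X = Z) on D(V)={2,3,4,6,7,8} D(X)={2,3,4,6,8} D(Z)={3,4,5,6,7,8}: V {2,3,4,6,7,8}->{2,3,4,6}; X {2,3,4,6,8}->{2,3,4,6}; Z {3,4,5,6,7,8}->{4,5,6,7,8}
Constraint 3 (Z < X) on D(Z)={4,5,6,7,8} D(X)={2,3,4,6}: Z {4,5,6,7,8}->{4,5}; X {2,3,4,6}->{6}
So after all 3 constraints: D(V) = {2,3,4,6}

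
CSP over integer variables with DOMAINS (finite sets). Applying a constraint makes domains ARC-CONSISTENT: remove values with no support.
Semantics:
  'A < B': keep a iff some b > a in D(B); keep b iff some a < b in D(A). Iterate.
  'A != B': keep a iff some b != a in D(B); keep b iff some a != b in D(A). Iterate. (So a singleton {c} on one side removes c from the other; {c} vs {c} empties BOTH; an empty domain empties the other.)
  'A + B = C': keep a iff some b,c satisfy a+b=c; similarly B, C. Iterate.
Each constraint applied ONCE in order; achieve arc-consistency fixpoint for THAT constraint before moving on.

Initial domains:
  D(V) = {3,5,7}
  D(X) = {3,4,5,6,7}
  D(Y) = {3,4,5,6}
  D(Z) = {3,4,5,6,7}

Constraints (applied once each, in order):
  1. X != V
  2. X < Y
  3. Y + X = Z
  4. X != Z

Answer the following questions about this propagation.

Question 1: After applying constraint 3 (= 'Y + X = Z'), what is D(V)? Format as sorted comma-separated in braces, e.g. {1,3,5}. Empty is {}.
Constraint 1 (X != V) on D(X)={3,4,5,6,7} D(V)={3,5,7}: no change
Constraint 2 (X < Y) on D(X)={3,4,5,6,7} D(Y)={3,4,5,6}: X {3,4,5,6,7}->{3,4,5}; Y {3,4,5,6}->{4,5,6}
Constraint 3 (Y + X = Z) on D(Y)={4,5,6} D(X)={3,4,5} D(Z)={3,4,5,6,7}: Y {4,5,6}->{4}; X {3,4,5}->{3}; Z {3,4,5,6,7}->{7}
So after constraint 3: D(V) = {3,5,7}

Answer: {3,5,7}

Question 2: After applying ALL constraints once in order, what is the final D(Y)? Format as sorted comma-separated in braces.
Answer: {4}

Derivation:
Constraint 1 (X != V) on D(X)={3,4,5,6,7} D(V)={3,5,7}: no change
Constraint 2 (X < Y) on D(X)={3,4,5,6,7} D(Y)={3,4,5,6}: X {3,4,5,6,7}->{3,4,5}; Y {3,4,5,6}->{4,5,6}
Constraint 3 (Y + X = Z) on D(Y)={4,5,6} D(X)={3,4,5} D(Z)={3,4,5,6,7}: Y {4,5,6}->{4}; X {3,4,5}->{3}; Z {3,4,5,6,7}->{7}
Constraint 4 (X != Z) on D(X)={3} D(Z)={7}: no change
So after all 4 constraints: D(Y) = {4}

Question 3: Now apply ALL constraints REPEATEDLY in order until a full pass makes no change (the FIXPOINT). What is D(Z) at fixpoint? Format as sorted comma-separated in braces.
Answer: {7}

Derivation:
pass 0 (initial): D(Z)={3,4,5,6,7}
pass 1: X {3,4,5,6,7}->{3}; Y {3,4,5,6}->{4}; Z {3,4,5,6,7}->{7}
pass 2: V {3,5,7}->{5,7}
pass 3: no change
Fixpoint after 3 passes: D(Z) = {7}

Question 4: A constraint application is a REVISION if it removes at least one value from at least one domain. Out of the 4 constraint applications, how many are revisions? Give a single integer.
Answer: 2

Derivation:
Constraint 1 (X != V) on D(X)={3,4,5,6,7} D(V)={3,5,7}: no change => not a revision
Constraint 2 (X < Y) on D(X)={3,4,5,6,7} D(Y)={3,4,5,6}: X {3,4,5,6,7}->{3,4,5}; Y {3,4,5,6}->{4,5,6} => REVISION
Constraint 3 (Y + X = Z) on D(Y)={4,5,6} D(X)={3,4,5} D(Z)={3,4,5,6,7}: Y {4,5,6}->{4}; X {3,4,5}->{3}; Z {3,4,5,6,7}->{7} => REVISION
Constraint 4 (X != Z) on D(X)={3} D(Z)={7}: no change => not a revision
Total revisions = 2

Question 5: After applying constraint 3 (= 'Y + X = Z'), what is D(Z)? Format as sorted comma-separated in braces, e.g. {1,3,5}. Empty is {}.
Constraint 1 (X != V) on D(X)={3,4,5,6,7} D(V)={3,5,7}: no change
Constraint 2 (X < Y) on D(X)={3,4,5,6,7} D(Y)={3,4,5,6}: X {3,4,5,6,7}->{3,4,5}; Y {3,4,5,6}->{4,5,6}
Constraint 3 (Y + X = Z) on D(Y)={4,5,6} D(X)={3,4,5} D(Z)={3,4,5,6,7}: Y {4,5,6}->{4}; X {3,4,5}->{3}; Z {3,4,5,6,7}->{7}
So after constraint 3: D(Z) = {7}

Answer: {7}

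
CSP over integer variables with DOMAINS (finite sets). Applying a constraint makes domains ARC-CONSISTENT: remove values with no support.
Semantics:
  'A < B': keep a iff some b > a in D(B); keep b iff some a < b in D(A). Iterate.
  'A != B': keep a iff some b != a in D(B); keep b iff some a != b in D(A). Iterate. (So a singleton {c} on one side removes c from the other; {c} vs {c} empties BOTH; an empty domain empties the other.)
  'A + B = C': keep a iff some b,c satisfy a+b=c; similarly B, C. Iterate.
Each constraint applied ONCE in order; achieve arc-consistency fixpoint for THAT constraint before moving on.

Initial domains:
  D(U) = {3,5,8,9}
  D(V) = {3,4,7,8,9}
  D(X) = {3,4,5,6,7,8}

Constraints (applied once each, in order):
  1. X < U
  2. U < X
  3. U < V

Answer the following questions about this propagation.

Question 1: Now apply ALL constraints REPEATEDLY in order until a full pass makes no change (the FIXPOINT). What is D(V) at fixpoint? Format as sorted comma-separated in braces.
Answer: {}

Derivation:
pass 0 (initial): D(V)={3,4,7,8,9}
pass 1: U {3,5,8,9}->{5}; V {3,4,7,8,9}->{7,8,9}; X {3,4,5,6,7,8}->{6,7,8}
pass 2: U {5}->{}; V {7,8,9}->{}; X {6,7,8}->{}
pass 3: no change
Fixpoint after 3 passes: D(V) = {}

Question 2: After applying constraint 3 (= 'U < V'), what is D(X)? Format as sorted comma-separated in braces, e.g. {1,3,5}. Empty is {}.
Constraint 1 (X < U) on D(X)={3,4,5,6,7,8} D(U)={3,5,8,9}: U {3,5,8,9}->{5,8,9}
Constraint 2 (U < X) on D(U)={5,8,9} D(X)={3,4,5,6,7,8}: U {5,8,9}->{5}; X {3,4,5,6,7,8}->{6,7,8}
Constraint 3 (U < V) on D(U)={5} D(V)={3,4,7,8,9}: V {3,4,7,8,9}->{7,8,9}
So after constraint 3: D(X) = {6,7,8}

Answer: {6,7,8}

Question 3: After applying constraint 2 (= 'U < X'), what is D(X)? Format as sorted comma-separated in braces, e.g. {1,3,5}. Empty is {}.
Constraint 1 (X < U) on D(X)={3,4,5,6,7,8} D(U)={3,5,8,9}: U {3,5,8,9}->{5,8,9}
Constraint 2 (U < X) on D(U)={5,8,9} D(X)={3,4,5,6,7,8}: U {5,8,9}->{5}; X {3,4,5,6,7,8}->{6,7,8}
So after constraint 2: D(X) = {6,7,8}

Answer: {6,7,8}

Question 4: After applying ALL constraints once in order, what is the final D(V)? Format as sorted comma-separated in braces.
Answer: {7,8,9}

Derivation:
Constraint 1 (X < U) on D(X)={3,4,5,6,7,8} D(U)={3,5,8,9}: U {3,5,8,9}->{5,8,9}
Constraint 2 (U < X) on D(U)={5,8,9} D(X)={3,4,5,6,7,8}: U {5,8,9}->{5}; X {3,4,5,6,7,8}->{6,7,8}
Constraint 3 (U < V) on D(U)={5} D(V)={3,4,7,8,9}: V {3,4,7,8,9}->{7,8,9}
So after all 3 constraints: D(V) = {7,8,9}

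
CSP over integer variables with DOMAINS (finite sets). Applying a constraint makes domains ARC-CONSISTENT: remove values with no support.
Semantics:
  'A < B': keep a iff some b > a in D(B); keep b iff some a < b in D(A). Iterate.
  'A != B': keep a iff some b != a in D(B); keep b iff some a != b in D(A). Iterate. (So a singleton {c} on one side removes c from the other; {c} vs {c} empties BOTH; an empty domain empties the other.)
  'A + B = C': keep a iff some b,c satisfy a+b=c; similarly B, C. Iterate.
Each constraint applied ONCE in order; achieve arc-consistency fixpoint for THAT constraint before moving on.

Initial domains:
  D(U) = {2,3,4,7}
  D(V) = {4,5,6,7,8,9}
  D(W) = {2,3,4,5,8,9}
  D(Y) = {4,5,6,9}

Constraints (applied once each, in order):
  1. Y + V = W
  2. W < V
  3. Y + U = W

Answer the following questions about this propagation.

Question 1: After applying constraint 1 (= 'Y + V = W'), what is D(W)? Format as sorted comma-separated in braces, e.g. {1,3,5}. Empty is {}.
Answer: {8,9}

Derivation:
Constraint 1 (Y + V = W) on D(Y)={4,5,6,9} D(V)={4,5,6,7,8,9} D(W)={2,3,4,5,8,9}: Y {4,5,6,9}->{4,5}; V {4,5,6,7,8,9}->{4,5}; W {2,3,4,5,8,9}->{8,9}
So after constraint 1: D(W) = {8,9}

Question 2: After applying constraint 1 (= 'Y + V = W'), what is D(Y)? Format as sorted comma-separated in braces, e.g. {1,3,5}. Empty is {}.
Answer: {4,5}

Derivation:
Constraint 1 (Y + V = W) on D(Y)={4,5,6,9} D(V)={4,5,6,7,8,9} D(W)={2,3,4,5,8,9}: Y {4,5,6,9}->{4,5}; V {4,5,6,7,8,9}->{4,5}; W {2,3,4,5,8,9}->{8,9}
So after constraint 1: D(Y) = {4,5}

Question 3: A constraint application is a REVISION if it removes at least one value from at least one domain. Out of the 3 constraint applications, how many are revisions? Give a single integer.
Constraint 1 (Y + V = W) on D(Y)={4,5,6,9} D(V)={4,5,6,7,8,9} D(W)={2,3,4,5,8,9}: Y {4,5,6,9}->{4,5}; V {4,5,6,7,8,9}->{4,5}; W {2,3,4,5,8,9}->{8,9} => REVISION
Constraint 2 (W < V) on D(W)={8,9} D(V)={4,5}: W {8,9}->{}; V {4,5}->{} => REVISION
Constraint 3 (Y + U = W) on D(Y)={4,5} D(U)={2,3,4,7} D(W)={}: Y {4,5}->{}; U {2,3,4,7}->{} => REVISION
Total revisions = 3

Answer: 3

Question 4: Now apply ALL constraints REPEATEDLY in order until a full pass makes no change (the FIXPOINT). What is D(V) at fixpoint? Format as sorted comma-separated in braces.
Answer: {}

Derivation:
pass 0 (initial): D(V)={4,5,6,7,8,9}
pass 1: U {2,3,4,7}->{}; V {4,5,6,7,8,9}->{}; W {2,3,4,5,8,9}->{}; Y {4,5,6,9}->{}
pass 2: no change
Fixpoint after 2 passes: D(V) = {}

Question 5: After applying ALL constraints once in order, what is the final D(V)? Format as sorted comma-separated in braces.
Answer: {}

Derivation:
Constraint 1 (Y + V = W) on D(Y)={4,5,6,9} D(V)={4,5,6,7,8,9} D(W)={2,3,4,5,8,9}: Y {4,5,6,9}->{4,5}; V {4,5,6,7,8,9}->{4,5}; W {2,3,4,5,8,9}->{8,9}
Constraint 2 (W < V) on D(W)={8,9} D(V)={4,5}: W {8,9}->{}; V {4,5}->{}
Constraint 3 (Y + U = W) on D(Y)={4,5} D(U)={2,3,4,7} D(W)={}: Y {4,5}->{}; U {2,3,4,7}->{}
So after all 3 constraints: D(V) = {}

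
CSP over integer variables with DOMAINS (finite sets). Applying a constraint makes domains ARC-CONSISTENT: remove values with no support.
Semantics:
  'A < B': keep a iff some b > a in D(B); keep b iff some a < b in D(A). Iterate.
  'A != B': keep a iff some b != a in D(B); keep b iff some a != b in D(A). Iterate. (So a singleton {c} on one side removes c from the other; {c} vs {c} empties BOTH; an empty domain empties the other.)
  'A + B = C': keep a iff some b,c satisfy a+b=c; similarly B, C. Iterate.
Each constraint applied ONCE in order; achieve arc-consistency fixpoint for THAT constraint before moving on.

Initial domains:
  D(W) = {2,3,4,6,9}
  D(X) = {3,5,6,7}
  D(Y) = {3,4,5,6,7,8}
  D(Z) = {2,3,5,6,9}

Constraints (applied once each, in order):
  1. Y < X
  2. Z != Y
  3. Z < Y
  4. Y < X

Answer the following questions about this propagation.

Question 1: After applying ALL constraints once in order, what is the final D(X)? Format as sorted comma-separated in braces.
Answer: {5,6,7}

Derivation:
Constraint 1 (Y < X) on D(Y)={3,4,5,6,7,8} D(X)={3,5,6,7}: Y {3,4,5,6,7,8}->{3,4,5,6}; X {3,5,6,7}->{5,6,7}
Constraint 2 (Z != Y) on D(Z)={2,3,5,6,9} D(Y)={3,4,5,6}: no change
Constraint 3 (Z < Y) on D(Z)={2,3,5,6,9} D(Y)={3,4,5,6}: Z {2,3,5,6,9}->{2,3,5}
Constraint 4 (Y < X) on D(Y)={3,4,5,6} D(X)={5,6,7}: no change
So after all 4 constraints: D(X) = {5,6,7}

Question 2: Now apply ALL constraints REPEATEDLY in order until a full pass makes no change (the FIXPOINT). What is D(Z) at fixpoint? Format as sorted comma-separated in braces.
Answer: {2,3,5}

Derivation:
pass 0 (initial): D(Z)={2,3,5,6,9}
pass 1: X {3,5,6,7}->{5,6,7}; Y {3,4,5,6,7,8}->{3,4,5,6}; Z {2,3,5,6,9}->{2,3,5}
pass 2: no change
Fixpoint after 2 passes: D(Z) = {2,3,5}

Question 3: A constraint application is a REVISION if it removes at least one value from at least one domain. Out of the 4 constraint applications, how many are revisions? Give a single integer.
Answer: 2

Derivation:
Constraint 1 (Y < X) on D(Y)={3,4,5,6,7,8} D(X)={3,5,6,7}: Y {3,4,5,6,7,8}->{3,4,5,6}; X {3,5,6,7}->{5,6,7} => REVISION
Constraint 2 (Z != Y) on D(Z)={2,3,5,6,9} D(Y)={3,4,5,6}: no change => not a revision
Constraint 3 (Z < Y) on D(Z)={2,3,5,6,9} D(Y)={3,4,5,6}: Z {2,3,5,6,9}->{2,3,5} => REVISION
Constraint 4 (Y < X) on D(Y)={3,4,5,6} D(X)={5,6,7}: no change => not a revision
Total revisions = 2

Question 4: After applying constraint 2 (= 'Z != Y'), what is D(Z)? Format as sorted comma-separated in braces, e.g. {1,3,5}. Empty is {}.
Constraint 1 (Y < X) on D(Y)={3,4,5,6,7,8} D(X)={3,5,6,7}: Y {3,4,5,6,7,8}->{3,4,5,6}; X {3,5,6,7}->{5,6,7}
Constraint 2 (Z != Y) on D(Z)={2,3,5,6,9} D(Y)={3,4,5,6}: no change
So after constraint 2: D(Z) = {2,3,5,6,9}

Answer: {2,3,5,6,9}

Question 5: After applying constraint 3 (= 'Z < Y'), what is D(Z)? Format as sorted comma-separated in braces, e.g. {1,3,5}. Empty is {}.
Constraint 1 (Y < X) on D(Y)={3,4,5,6,7,8} D(X)={3,5,6,7}: Y {3,4,5,6,7,8}->{3,4,5,6}; X {3,5,6,7}->{5,6,7}
Constraint 2 (Z != Y) on D(Z)={2,3,5,6,9} D(Y)={3,4,5,6}: no change
Constraint 3 (Z < Y) on D(Z)={2,3,5,6,9} D(Y)={3,4,5,6}: Z {2,3,5,6,9}->{2,3,5}
So after constraint 3: D(Z) = {2,3,5}

Answer: {2,3,5}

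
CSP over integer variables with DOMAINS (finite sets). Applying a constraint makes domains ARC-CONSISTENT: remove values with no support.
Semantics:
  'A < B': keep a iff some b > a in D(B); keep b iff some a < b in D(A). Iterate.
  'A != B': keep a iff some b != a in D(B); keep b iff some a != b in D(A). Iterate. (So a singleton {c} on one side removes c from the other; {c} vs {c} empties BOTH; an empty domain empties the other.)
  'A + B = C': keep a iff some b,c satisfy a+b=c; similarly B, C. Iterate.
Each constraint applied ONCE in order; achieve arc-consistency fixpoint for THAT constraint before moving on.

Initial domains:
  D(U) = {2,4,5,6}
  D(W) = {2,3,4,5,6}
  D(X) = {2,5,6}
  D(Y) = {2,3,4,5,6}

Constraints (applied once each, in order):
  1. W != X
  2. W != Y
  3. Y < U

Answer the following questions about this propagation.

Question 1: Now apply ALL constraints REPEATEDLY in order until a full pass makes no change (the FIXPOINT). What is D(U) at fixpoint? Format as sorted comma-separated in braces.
pass 0 (initial): D(U)={2,4,5,6}
pass 1: U {2,4,5,6}->{4,5,6}; Y {2,3,4,5,6}->{2,3,4,5}
pass 2: no change
Fixpoint after 2 passes: D(U) = {4,5,6}

Answer: {4,5,6}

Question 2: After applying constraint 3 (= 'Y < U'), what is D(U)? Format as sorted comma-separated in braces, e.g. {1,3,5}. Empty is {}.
Constraint 1 (W != X) on D(W)={2,3,4,5,6} D(X)={2,5,6}: no change
Constraint 2 (W != Y) on D(W)={2,3,4,5,6} D(Y)={2,3,4,5,6}: no change
Constraint 3 (Y < U) on D(Y)={2,3,4,5,6} D(U)={2,4,5,6}: Y {2,3,4,5,6}->{2,3,4,5}; U {2,4,5,6}->{4,5,6}
So after constraint 3: D(U) = {4,5,6}

Answer: {4,5,6}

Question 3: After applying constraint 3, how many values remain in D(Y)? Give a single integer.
Constraint 1 (W != X) on D(W)={2,3,4,5,6} D(X)={2,5,6}: no change
Constraint 2 (W != Y) on D(W)={2,3,4,5,6} D(Y)={2,3,4,5,6}: no change
Constraint 3 (Y < U) on D(Y)={2,3,4,5,6} D(U)={2,4,5,6}: Y {2,3,4,5,6}->{2,3,4,5}; U {2,4,5,6}->{4,5,6}
So after constraint 3: D(Y)={2,3,4,5}, size = 4

Answer: 4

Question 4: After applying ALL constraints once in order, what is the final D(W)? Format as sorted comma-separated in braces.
Constraint 1 (W != X) on D(W)={2,3,4,5,6} D(X)={2,5,6}: no change
Constraint 2 (W != Y) on D(W)={2,3,4,5,6} D(Y)={2,3,4,5,6}: no change
Constraint 3 (Y < U) on D(Y)={2,3,4,5,6} D(U)={2,4,5,6}: Y {2,3,4,5,6}->{2,3,4,5}; U {2,4,5,6}->{4,5,6}
So after all 3 constraints: D(W) = {2,3,4,5,6}

Answer: {2,3,4,5,6}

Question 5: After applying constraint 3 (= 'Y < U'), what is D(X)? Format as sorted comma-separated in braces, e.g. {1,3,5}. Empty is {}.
Constraint 1 (W != X) on D(W)={2,3,4,5,6} D(X)={2,5,6}: no change
Constraint 2 (W != Y) on D(W)={2,3,4,5,6} D(Y)={2,3,4,5,6}: no change
Constraint 3 (Y < U) on D(Y)={2,3,4,5,6} D(U)={2,4,5,6}: Y {2,3,4,5,6}->{2,3,4,5}; U {2,4,5,6}->{4,5,6}
So after constraint 3: D(X) = {2,5,6}

Answer: {2,5,6}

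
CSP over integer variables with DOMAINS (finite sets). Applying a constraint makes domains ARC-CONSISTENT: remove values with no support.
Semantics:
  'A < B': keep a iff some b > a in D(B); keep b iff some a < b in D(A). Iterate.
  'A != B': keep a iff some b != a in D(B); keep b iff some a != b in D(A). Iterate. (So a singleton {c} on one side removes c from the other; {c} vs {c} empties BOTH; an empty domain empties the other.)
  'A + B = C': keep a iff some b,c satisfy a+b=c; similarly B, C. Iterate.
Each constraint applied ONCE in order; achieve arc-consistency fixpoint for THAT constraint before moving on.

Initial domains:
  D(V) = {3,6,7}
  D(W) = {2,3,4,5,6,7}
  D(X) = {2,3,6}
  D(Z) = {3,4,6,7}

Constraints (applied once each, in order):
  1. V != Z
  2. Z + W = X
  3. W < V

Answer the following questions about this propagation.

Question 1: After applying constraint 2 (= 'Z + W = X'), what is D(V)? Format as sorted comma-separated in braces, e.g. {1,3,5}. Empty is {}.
Constraint 1 (V != Z) on D(V)={3,6,7} D(Z)={3,4,6,7}: no change
Constraint 2 (Z + W = X) on D(Z)={3,4,6,7} D(W)={2,3,4,5,6,7} D(X)={2,3,6}: Z {3,4,6,7}->{3,4}; W {2,3,4,5,6,7}->{2,3}; X {2,3,6}->{6}
So after constraint 2: D(V) = {3,6,7}

Answer: {3,6,7}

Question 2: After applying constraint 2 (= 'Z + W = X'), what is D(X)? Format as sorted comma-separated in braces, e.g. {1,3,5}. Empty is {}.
Answer: {6}

Derivation:
Constraint 1 (V != Z) on D(V)={3,6,7} D(Z)={3,4,6,7}: no change
Constraint 2 (Z + W = X) on D(Z)={3,4,6,7} D(W)={2,3,4,5,6,7} D(X)={2,3,6}: Z {3,4,6,7}->{3,4}; W {2,3,4,5,6,7}->{2,3}; X {2,3,6}->{6}
So after constraint 2: D(X) = {6}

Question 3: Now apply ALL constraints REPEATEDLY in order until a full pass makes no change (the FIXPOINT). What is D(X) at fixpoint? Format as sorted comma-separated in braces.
pass 0 (initial): D(X)={2,3,6}
pass 1: W {2,3,4,5,6,7}->{2,3}; X {2,3,6}->{6}; Z {3,4,6,7}->{3,4}
pass 2: no change
Fixpoint after 2 passes: D(X) = {6}

Answer: {6}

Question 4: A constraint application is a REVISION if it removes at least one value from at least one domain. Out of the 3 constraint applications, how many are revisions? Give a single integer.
Answer: 1

Derivation:
Constraint 1 (V != Z) on D(V)={3,6,7} D(Z)={3,4,6,7}: no change => not a revision
Constraint 2 (Z + W = X) on D(Z)={3,4,6,7} D(W)={2,3,4,5,6,7} D(X)={2,3,6}: Z {3,4,6,7}->{3,4}; W {2,3,4,5,6,7}->{2,3}; X {2,3,6}->{6} => REVISION
Constraint 3 (W < V) on D(W)={2,3} D(V)={3,6,7}: no change => not a revision
Total revisions = 1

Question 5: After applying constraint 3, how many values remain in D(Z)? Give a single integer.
Answer: 2

Derivation:
Constraint 1 (V != Z) on D(V)={3,6,7} D(Z)={3,4,6,7}: no change
Constraint 2 (Z + W = X) on D(Z)={3,4,6,7} D(W)={2,3,4,5,6,7} D(X)={2,3,6}: Z {3,4,6,7}->{3,4}; W {2,3,4,5,6,7}->{2,3}; X {2,3,6}->{6}
Constraint 3 (W < V) on D(W)={2,3} D(V)={3,6,7}: no change
So after constraint 3: D(Z)={3,4}, size = 2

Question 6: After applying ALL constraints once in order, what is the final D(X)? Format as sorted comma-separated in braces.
Answer: {6}

Derivation:
Constraint 1 (V != Z) on D(V)={3,6,7} D(Z)={3,4,6,7}: no change
Constraint 2 (Z + W = X) on D(Z)={3,4,6,7} D(W)={2,3,4,5,6,7} D(X)={2,3,6}: Z {3,4,6,7}->{3,4}; W {2,3,4,5,6,7}->{2,3}; X {2,3,6}->{6}
Constraint 3 (W < V) on D(W)={2,3} D(V)={3,6,7}: no change
So after all 3 constraints: D(X) = {6}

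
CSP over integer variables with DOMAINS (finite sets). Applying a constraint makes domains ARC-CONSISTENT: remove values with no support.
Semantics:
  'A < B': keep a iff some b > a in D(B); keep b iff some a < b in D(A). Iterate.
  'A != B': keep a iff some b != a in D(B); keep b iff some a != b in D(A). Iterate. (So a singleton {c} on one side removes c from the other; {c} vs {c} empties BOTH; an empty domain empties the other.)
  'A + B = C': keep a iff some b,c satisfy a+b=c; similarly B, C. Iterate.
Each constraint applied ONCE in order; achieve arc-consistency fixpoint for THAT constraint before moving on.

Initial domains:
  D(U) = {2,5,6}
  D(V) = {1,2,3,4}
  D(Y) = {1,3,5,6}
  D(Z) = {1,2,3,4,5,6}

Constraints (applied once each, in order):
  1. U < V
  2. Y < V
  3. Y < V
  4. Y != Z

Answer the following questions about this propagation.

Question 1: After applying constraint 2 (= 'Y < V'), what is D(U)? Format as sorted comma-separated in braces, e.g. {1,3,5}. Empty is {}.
Constraint 1 (U < V) on D(U)={2,5,6} D(V)={1,2,3,4}: U {2,5,6}->{2}; V {1,2,3,4}->{3,4}
Constraint 2 (Y < V) on D(Y)={1,3,5,6} D(V)={3,4}: Y {1,3,5,6}->{1,3}
So after constraint 2: D(U) = {2}

Answer: {2}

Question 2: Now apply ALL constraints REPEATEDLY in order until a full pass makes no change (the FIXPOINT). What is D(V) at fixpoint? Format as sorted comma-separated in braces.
pass 0 (initial): D(V)={1,2,3,4}
pass 1: U {2,5,6}->{2}; V {1,2,3,4}->{3,4}; Y {1,3,5,6}->{1,3}
pass 2: no change
Fixpoint after 2 passes: D(V) = {3,4}

Answer: {3,4}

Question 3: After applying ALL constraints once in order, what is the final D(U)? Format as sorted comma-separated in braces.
Answer: {2}

Derivation:
Constraint 1 (U < V) on D(U)={2,5,6} D(V)={1,2,3,4}: U {2,5,6}->{2}; V {1,2,3,4}->{3,4}
Constraint 2 (Y < V) on D(Y)={1,3,5,6} D(V)={3,4}: Y {1,3,5,6}->{1,3}
Constraint 3 (Y < V) on D(Y)={1,3} D(V)={3,4}: no change
Constraint 4 (Y != Z) on D(Y)={1,3} D(Z)={1,2,3,4,5,6}: no change
So after all 4 constraints: D(U) = {2}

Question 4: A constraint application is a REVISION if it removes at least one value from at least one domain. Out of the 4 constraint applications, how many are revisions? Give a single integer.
Constraint 1 (U < V) on D(U)={2,5,6} D(V)={1,2,3,4}: U {2,5,6}->{2}; V {1,2,3,4}->{3,4} => REVISION
Constraint 2 (Y < V) on D(Y)={1,3,5,6} D(V)={3,4}: Y {1,3,5,6}->{1,3} => REVISION
Constraint 3 (Y < V) on D(Y)={1,3} D(V)={3,4}: no change => not a revision
Constraint 4 (Y != Z) on D(Y)={1,3} D(Z)={1,2,3,4,5,6}: no change => not a revision
Total revisions = 2

Answer: 2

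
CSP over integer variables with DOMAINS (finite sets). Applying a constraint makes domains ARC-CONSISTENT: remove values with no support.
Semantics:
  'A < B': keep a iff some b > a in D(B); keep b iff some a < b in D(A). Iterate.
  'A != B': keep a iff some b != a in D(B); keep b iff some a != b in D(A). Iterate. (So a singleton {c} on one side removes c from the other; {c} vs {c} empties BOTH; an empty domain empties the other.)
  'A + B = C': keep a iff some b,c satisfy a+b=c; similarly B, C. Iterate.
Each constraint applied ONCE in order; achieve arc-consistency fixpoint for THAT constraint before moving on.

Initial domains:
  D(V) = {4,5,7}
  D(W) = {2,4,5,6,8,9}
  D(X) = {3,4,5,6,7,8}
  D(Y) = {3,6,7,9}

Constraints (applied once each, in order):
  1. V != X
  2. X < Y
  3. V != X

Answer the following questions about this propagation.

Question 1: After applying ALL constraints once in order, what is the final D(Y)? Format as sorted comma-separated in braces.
Answer: {6,7,9}

Derivation:
Constraint 1 (V != X) on D(V)={4,5,7} D(X)={3,4,5,6,7,8}: no change
Constraint 2 (X < Y) on D(X)={3,4,5,6,7,8} D(Y)={3,6,7,9}: Y {3,6,7,9}->{6,7,9}
Constraint 3 (V != X) on D(V)={4,5,7} D(X)={3,4,5,6,7,8}: no change
So after all 3 constraints: D(Y) = {6,7,9}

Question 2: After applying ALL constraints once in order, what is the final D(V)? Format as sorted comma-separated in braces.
Answer: {4,5,7}

Derivation:
Constraint 1 (V != X) on D(V)={4,5,7} D(X)={3,4,5,6,7,8}: no change
Constraint 2 (X < Y) on D(X)={3,4,5,6,7,8} D(Y)={3,6,7,9}: Y {3,6,7,9}->{6,7,9}
Constraint 3 (V != X) on D(V)={4,5,7} D(X)={3,4,5,6,7,8}: no change
So after all 3 constraints: D(V) = {4,5,7}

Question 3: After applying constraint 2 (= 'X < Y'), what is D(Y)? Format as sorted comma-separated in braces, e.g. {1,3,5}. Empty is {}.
Answer: {6,7,9}

Derivation:
Constraint 1 (V != X) on D(V)={4,5,7} D(X)={3,4,5,6,7,8}: no change
Constraint 2 (X < Y) on D(X)={3,4,5,6,7,8} D(Y)={3,6,7,9}: Y {3,6,7,9}->{6,7,9}
So after constraint 2: D(Y) = {6,7,9}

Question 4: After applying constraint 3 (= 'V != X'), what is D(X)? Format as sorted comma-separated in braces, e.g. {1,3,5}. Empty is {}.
Constraint 1 (V != X) on D(V)={4,5,7} D(X)={3,4,5,6,7,8}: no change
Constraint 2 (X < Y) on D(X)={3,4,5,6,7,8} D(Y)={3,6,7,9}: Y {3,6,7,9}->{6,7,9}
Constraint 3 (V != X) on D(V)={4,5,7} D(X)={3,4,5,6,7,8}: no change
So after constraint 3: D(X) = {3,4,5,6,7,8}

Answer: {3,4,5,6,7,8}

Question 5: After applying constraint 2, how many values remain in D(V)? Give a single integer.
Answer: 3

Derivation:
Constraint 1 (V != X) on D(V)={4,5,7} D(X)={3,4,5,6,7,8}: no change
Constraint 2 (X < Y) on D(X)={3,4,5,6,7,8} D(Y)={3,6,7,9}: Y {3,6,7,9}->{6,7,9}
So after constraint 2: D(V)={4,5,7}, size = 3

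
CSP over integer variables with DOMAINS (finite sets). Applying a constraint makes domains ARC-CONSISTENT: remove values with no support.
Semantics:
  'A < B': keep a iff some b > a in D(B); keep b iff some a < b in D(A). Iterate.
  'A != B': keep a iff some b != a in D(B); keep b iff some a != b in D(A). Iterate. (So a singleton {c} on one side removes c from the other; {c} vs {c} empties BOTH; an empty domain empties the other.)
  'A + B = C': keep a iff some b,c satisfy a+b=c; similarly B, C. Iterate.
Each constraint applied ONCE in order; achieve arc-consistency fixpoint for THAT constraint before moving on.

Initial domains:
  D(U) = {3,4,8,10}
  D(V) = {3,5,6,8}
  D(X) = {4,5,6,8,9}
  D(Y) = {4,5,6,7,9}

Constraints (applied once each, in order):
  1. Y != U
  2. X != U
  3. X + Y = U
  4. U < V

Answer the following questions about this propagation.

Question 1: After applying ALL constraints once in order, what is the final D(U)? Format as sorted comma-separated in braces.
Answer: {}

Derivation:
Constraint 1 (Y != U) on D(Y)={4,5,6,7,9} D(U)={3,4,8,10}: no change
Constraint 2 (X != U) on D(X)={4,5,6,8,9} D(U)={3,4,8,10}: no change
Constraint 3 (X + Y = U) on D(X)={4,5,6,8,9} D(Y)={4,5,6,7,9} D(U)={3,4,8,10}: X {4,5,6,8,9}->{4,5,6}; Y {4,5,6,7,9}->{4,5,6}; U {3,4,8,10}->{8,10}
Constraint 4 (U < V) on D(U)={8,10} D(V)={3,5,6,8}: U {8,10}->{}; V {3,5,6,8}->{}
So after all 4 constraints: D(U) = {}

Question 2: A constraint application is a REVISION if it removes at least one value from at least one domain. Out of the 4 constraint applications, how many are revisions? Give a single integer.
Answer: 2

Derivation:
Constraint 1 (Y != U) on D(Y)={4,5,6,7,9} D(U)={3,4,8,10}: no change => not a revision
Constraint 2 (X != U) on D(X)={4,5,6,8,9} D(U)={3,4,8,10}: no change => not a revision
Constraint 3 (X + Y = U) on D(X)={4,5,6,8,9} D(Y)={4,5,6,7,9} D(U)={3,4,8,10}: X {4,5,6,8,9}->{4,5,6}; Y {4,5,6,7,9}->{4,5,6}; U {3,4,8,10}->{8,10} => REVISION
Constraint 4 (U < V) on D(U)={8,10} D(V)={3,5,6,8}: U {8,10}->{}; V {3,5,6,8}->{} => REVISION
Total revisions = 2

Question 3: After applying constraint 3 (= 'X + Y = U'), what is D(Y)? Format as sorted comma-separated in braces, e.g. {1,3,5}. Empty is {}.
Constraint 1 (Y != U) on D(Y)={4,5,6,7,9} D(U)={3,4,8,10}: no change
Constraint 2 (X != U) on D(X)={4,5,6,8,9} D(U)={3,4,8,10}: no change
Constraint 3 (X + Y = U) on D(X)={4,5,6,8,9} D(Y)={4,5,6,7,9} D(U)={3,4,8,10}: X {4,5,6,8,9}->{4,5,6}; Y {4,5,6,7,9}->{4,5,6}; U {3,4,8,10}->{8,10}
So after constraint 3: D(Y) = {4,5,6}

Answer: {4,5,6}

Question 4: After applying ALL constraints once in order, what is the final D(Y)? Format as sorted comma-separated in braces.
Answer: {4,5,6}

Derivation:
Constraint 1 (Y != U) on D(Y)={4,5,6,7,9} D(U)={3,4,8,10}: no change
Constraint 2 (X != U) on D(X)={4,5,6,8,9} D(U)={3,4,8,10}: no change
Constraint 3 (X + Y = U) on D(X)={4,5,6,8,9} D(Y)={4,5,6,7,9} D(U)={3,4,8,10}: X {4,5,6,8,9}->{4,5,6}; Y {4,5,6,7,9}->{4,5,6}; U {3,4,8,10}->{8,10}
Constraint 4 (U < V) on D(U)={8,10} D(V)={3,5,6,8}: U {8,10}->{}; V {3,5,6,8}->{}
So after all 4 constraints: D(Y) = {4,5,6}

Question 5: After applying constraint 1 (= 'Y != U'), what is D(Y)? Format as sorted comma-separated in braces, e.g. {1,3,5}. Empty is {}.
Constraint 1 (Y != U) on D(Y)={4,5,6,7,9} D(U)={3,4,8,10}: no change
So after constraint 1: D(Y) = {4,5,6,7,9}

Answer: {4,5,6,7,9}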